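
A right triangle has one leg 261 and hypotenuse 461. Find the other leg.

b² = c² - a² = 212521 - 68121 = 144400
b = 380

380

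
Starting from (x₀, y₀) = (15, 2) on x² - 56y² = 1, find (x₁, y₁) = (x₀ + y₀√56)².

Solutions to x² - Dy² = 1 are generated by powers of (x₀ + y₀√D).
The next solution satisfies x₁ + y₁√56 = (x₀ + y₀√56)², giving:
x₁ = x₀² + 56y₀² = 15² + 56·2² = 225 + 224 = 449
y₁ = 2x₀y₀ = 2·15·2 = 60

Verify: 449² - 56·60² = 201601 - 201600 = 1 ✓

x = 449, y = 60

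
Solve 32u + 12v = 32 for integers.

Step 1: Check solvability.
gcd(32, 12) = 4
Since 4 divides 32, solutions exist.

Step 2: Apply extended Euclidean algorithm to find gcd.
We find integers such that 32*x0 + 12*y0 = 4

Step 3: Scale the particular solution.
Multiply by 32/4 = 8:
u = -8, v = 24

Step 4: Verify.
32*(-8) + 12*(24) = 32 = 32 ✓

u = -8, v = 24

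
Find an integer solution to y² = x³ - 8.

Try small integer x values and check whether x³ - 8 is a perfect square.
x = 2: x³ - 8 = 2³ - 8 = 8 - 8 = 0
Is 0 a perfect square? 0² = 0 ✓
So (x, y) = (2, 0) is a solution.

x = 2, y = 0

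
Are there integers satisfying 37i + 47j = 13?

Step 1: Compute gcd(37, 47).
gcd(37, 47) = 1

Step 2: Check divisibility.
Does 1 divide 13? 13 = 1 x 13, so yes.

By the theorem on linear Diophantine equations, 37i + 47j = 13 has integer solutions if and only if gcd(37, 47) divides 13. Since 1 | 13, solutions exist.

Yes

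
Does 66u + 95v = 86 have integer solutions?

Step 1: Compute gcd(66, 95).
gcd(66, 95) = 1

Step 2: Check divisibility.
Does 1 divide 86? 86 = 1 x 86, so yes.

By the theorem on linear Diophantine equations, 66u + 95v = 86 has integer solutions if and only if gcd(66, 95) divides 86. Since 1 | 86, solutions exist.

Yes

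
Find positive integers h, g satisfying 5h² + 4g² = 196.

Try small values of h and check whether (196 - 5h²)/4 is a perfect square.
h = 6: 5·6² = 180, so 4g² = 196 - 180 = 16, giving g² = 4, g = 2.
Check: 5·6² + 4·2² = 180 + 16 = 196 ✓

h = 6, g = 2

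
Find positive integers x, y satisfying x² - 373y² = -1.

We need x² = 373y² - 1. Try successive y:
y = 1: x² = 373·1² - 1 = 372, not a perfect square
y = 2: x² = 373·2² - 1 = 1491, not a perfect square
y = 3: x² = 373·3² - 1 = 3356, not a perfect square
...
y = 265: x² = 373·265² - 1 = 26193924 = 5118² ✓
Check: 5118² - 373·265² = 26193924 - 26193925 = -1 ✓

x = 5118, y = 265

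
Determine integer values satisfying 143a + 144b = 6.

Step 1: Check solvability.
gcd(143, 144) = 1
Since 1 divides 6, solutions exist.

Step 2: Apply extended Euclidean algorithm to find gcd.
We find integers such that 143*x0 + 144*y0 = 1

Step 3: Scale the particular solution.
Multiply by 6/1 = 6:
a = -6, b = 6

Step 4: Verify.
143*(-6) + 144*(6) = 6 = 6 ✓

a = -6, b = 6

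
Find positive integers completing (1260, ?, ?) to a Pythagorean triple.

We need the other leg and hypotenuse such that 1260² + x² = c².
Take x = 3952, c = 4148: 1260² + 3952² = 1587600 + 15618304 = 17205904 = 4148² ✓
Triple: (1260, 3952, 4148)

(1260, 3952, 4148)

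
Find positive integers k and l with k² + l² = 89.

We need to find integers k, l > 0 such that k² + l² = 89.
Trying k = 5: l² = 89 - 5² = 89 - 25 = 64
l = 8
Check: 5² + 8² = 25 + 64 = 89 ✓

89 = 5² + 8²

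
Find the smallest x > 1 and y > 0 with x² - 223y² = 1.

We seek the smallest positive integers (x, y) with x² - 223y² = 1, i.e., x² = 223y² + 1.
Try successive y values:
y = 1: x² = 223·1² + 1 = 224, not a perfect square
y = 2: x² = 223·2² + 1 = 893, not a perfect square
y = 3: x² = 223·3² + 1 = 2008, not a perfect square
... continuing the search (or via continued fractions) ...
y = 15: x² = 223·15² + 1 = 50176, x = 224 ✓

Verify: 224² - 223·15² = 50176 - 50175 = 1 ✓

x = 224, y = 15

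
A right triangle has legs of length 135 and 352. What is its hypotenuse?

c² = a² + b² = 135² + 352² = 18225 + 123904 = 142129
c = 377

377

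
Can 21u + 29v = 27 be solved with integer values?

Step 1: Compute gcd(21, 29).
gcd(21, 29) = 1

Step 2: Check divisibility.
Does 1 divide 27? 27 = 1 x 27, so yes.

By the theorem on linear Diophantine equations, 21u + 29v = 27 has integer solutions if and only if gcd(21, 29) divides 27. Since 1 | 27, solutions exist.

Yes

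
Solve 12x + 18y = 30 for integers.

Step 1: Check solvability.
gcd(12, 18) = 6
Since 6 divides 30, solutions exist.

Step 2: Apply extended Euclidean algorithm to find gcd.
We find integers such that 12*x0 + 18*y0 = 6

Step 3: Scale the particular solution.
Multiply by 30/6 = 5:
x = -5, y = 5

Step 4: Verify.
12*(-5) + 18*(5) = 30 = 30 ✓

x = -5, y = 5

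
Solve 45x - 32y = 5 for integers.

Step 1: Check solvability.
gcd(45, 32) = 1
Since 1 divides 5, solutions exist.

Step 2: Apply extended Euclidean algorithm to find gcd.
We find integers such that 45*x0 + 32*y0 = 1

Step 3: Scale the particular solution.
Multiply by 5/1 = 5:
x = 25, y = 35

Step 4: Verify.
45*(25) - 32*(35) = 5 = 5 ✓

x = 25, y = 35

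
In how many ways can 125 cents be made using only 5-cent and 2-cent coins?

We need non-negative integers (x, y) with 5x + 2y = 125.
For each x from 0 to 25, check if (125 - 5x) is a non-negative multiple of 2.
Solutions (x, y): (1,60), (3,55), (5,50), (7,45), ...
Count: 13

13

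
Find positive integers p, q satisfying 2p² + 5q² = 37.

Try small values of p and check whether (37 - 2p²)/5 is a perfect square.
p = 4: 2·4² = 32, so 5q² = 37 - 32 = 5, giving q² = 1, q = 1.
Check: 2·4² + 5·1² = 32 + 5 = 37 ✓

p = 4, q = 1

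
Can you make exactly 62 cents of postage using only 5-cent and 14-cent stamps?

We need non-negative x, y with 5x + 14y = 62.
gcd(5, 14) = 1 divides 62, so integer solutions exist.
Search for a non-negative one: x = 4 gives 14y = 62 - 20 = 42, so y = 3.
Check: 5·4 + 14·3 = 62 ✓

Yes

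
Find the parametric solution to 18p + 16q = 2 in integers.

Step 1: Compute gcd(18, 16) = 2.
Since 2 divides 2, solutions exist.

Step 2: Find a particular solution using extended Euclidean algorithm.
We get p₀ = 1, q₀ = -1.
Check: 18*1 + 16*-1 = 2 = 2 ✓

Step 3: Write the general solution.
p = 1 + (16/2)t = 1 + 8t
q = -1 - (18/2)t = -1 - 9t
for any integer t.

p = 1 + 8t, q = -1 - 9t for integer t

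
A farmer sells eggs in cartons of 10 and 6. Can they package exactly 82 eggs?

We need non-negative a, b with 10a + 6b = 82.
gcd(10, 6) = 2 divides 82.
Try a = 1: 6b = 82 - 10 = 72, so b = 12.
One way: 1 cartons of 10 and 12 cartons of 6.

Yes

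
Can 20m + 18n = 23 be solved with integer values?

Step 1: Compute gcd(20, 18).
gcd(20, 18) = 2

Step 2: Check divisibility.
Does 2 divide 23? 23 = 2 x 11 + 1, so no.

By the theorem on linear Diophantine equations, 20m + 18n = 23 has integer solutions if and only if gcd(20, 18) divides 23. Since 2 does not divide 23, no solutions exist.

No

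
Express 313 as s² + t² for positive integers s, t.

We need to find integers s, t > 0 such that s² + t² = 313.
Trying s = 12: t² = 313 - 12² = 313 - 144 = 169
t = 13
Check: 12² + 13² = 144 + 169 = 313 ✓

313 = 12² + 13²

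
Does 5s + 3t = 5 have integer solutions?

Step 1: Compute gcd(5, 3).
gcd(5, 3) = 1

Step 2: Check divisibility.
Does 1 divide 5? 5 = 1 x 5, so yes.

By the theorem on linear Diophantine equations, 5s + 3t = 5 has integer solutions if and only if gcd(5, 3) divides 5. Since 1 | 5, solutions exist.

Yes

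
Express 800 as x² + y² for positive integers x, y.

We need to find integers x, y > 0 such that x² + y² = 800.
Trying x = 4: y² = 800 - 4² = 800 - 16 = 784
y = 28
Check: 4² + 28² = 16 + 784 = 800 ✓

800 = 4² + 28²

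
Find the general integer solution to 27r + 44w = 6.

Step 1: Compute gcd(27, 44) = 1.
Since 1 divides 6, solutions exist.

Step 2: Find a particular solution using extended Euclidean algorithm.
We get r₀ = -78, w₀ = 48.
Check: 27*-78 + 44*48 = 6 = 6 ✓

Step 3: Write the general solution.
r = -78 + (44/1)t = -78 + 44t
w = 48 - (27/1)t = 48 - 27t
for any integer t.

r = -78 + 44t, w = 48 - 27t for integer t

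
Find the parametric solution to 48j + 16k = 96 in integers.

Step 1: Compute gcd(48, 16) = 16.
Since 16 divides 96, solutions exist.

Step 2: Find a particular solution using extended Euclidean algorithm.
We get j₀ = 0, k₀ = 6.
Check: 48*0 + 16*6 = 96 = 96 ✓

Step 3: Write the general solution.
j = 0 + (16/16)t = 0 + 1t
k = 6 - (48/16)t = 6 - 3t
for any integer t.

j = 0 + 1t, k = 6 - 3t for integer t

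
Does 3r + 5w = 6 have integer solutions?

Step 1: Compute gcd(3, 5).
gcd(3, 5) = 1

Step 2: Check divisibility.
Does 1 divide 6? 6 = 1 x 6, so yes.

By the theorem on linear Diophantine equations, 3r + 5w = 6 has integer solutions if and only if gcd(3, 5) divides 6. Since 1 | 6, solutions exist.

Yes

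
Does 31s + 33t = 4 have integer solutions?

Step 1: Compute gcd(31, 33).
gcd(31, 33) = 1

Step 2: Check divisibility.
Does 1 divide 4? 4 = 1 x 4, so yes.

By the theorem on linear Diophantine equations, 31s + 33t = 4 has integer solutions if and only if gcd(31, 33) divides 4. Since 1 | 4, solutions exist.

Yes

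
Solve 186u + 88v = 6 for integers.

Step 1: Check solvability.
gcd(186, 88) = 2
Since 2 divides 6, solutions exist.

Step 2: Apply extended Euclidean algorithm to find gcd.
We find integers such that 186*x0 + 88*y0 = 2

Step 3: Scale the particular solution.
Multiply by 6/2 = 3:
u = 27, v = -57

Step 4: Verify.
186*(27) + 88*(-57) = 6 = 6 ✓

u = 27, v = -57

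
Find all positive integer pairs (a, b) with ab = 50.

The positive divisors of 50 are: 1, 2, 5, 10, 25, 50.
Each divisor d gives the pair (d, 50/d):
(1, 50), (2, 25), (5, 10), (10, 5), (25, 2), (50, 1)

(1, 50), (2, 25), (5, 10), (10, 5), (25, 2), (50, 1)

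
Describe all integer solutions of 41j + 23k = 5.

Step 1: Compute gcd(41, 23) = 1.
Since 1 divides 5, solutions exist.

Step 2: Find a particular solution using extended Euclidean algorithm.
We get j₀ = 45, k₀ = -80.
Check: 41*45 + 23*-80 = 5 = 5 ✓

Step 3: Write the general solution.
j = 45 + (23/1)t = 45 + 23t
k = -80 - (41/1)t = -80 - 41t
for any integer t.

j = 45 + 23t, k = -80 - 41t for integer t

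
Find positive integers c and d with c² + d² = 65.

We need to find integers c, d > 0 such that c² + d² = 65.
Trying c = 1: d² = 65 - 1² = 65 - 1 = 64
d = 8
Check: 1² + 8² = 1 + 64 = 65 ✓

65 = 1² + 8²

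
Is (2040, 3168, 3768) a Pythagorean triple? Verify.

Compute a² + b² = 2040² + 3168² = 4161600 + 10036224 = 14197824
Compute c² = 3768² = 14197824
Since 14197824 = 14197824, confirmed.

Yes, it is a Pythagorean triple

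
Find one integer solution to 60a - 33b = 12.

Step 1: Check solvability.
gcd(60, 33) = 3
Since 3 divides 12, solutions exist.

Step 2: Apply extended Euclidean algorithm to find gcd.
We find integers such that 60*x0 + 33*y0 = 3

Step 3: Scale the particular solution.
Multiply by 12/3 = 4:
a = 20, b = 36

Step 4: Verify.
60*(20) - 33*(36) = 12 = 12 ✓

a = 20, b = 36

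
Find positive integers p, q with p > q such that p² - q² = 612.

Factor: p² - q² = (p+q)(p-q) = 612.
We need two factors of 612 with the same parity.
Use p+q = 306 and p-q = 2 (product 306·2 = 612).
Adding: 2p = 308, so p = 154.
Subtracting: 2q = 304, so q = 152.
Check: 154² - 152² = 23716 - 23104 = 612 ✓

p = 154, q = 152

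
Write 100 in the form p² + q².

We need to find integers p, q > 0 such that p² + q² = 100.
Trying p = 6: q² = 100 - 6² = 100 - 36 = 64
q = 8
Check: 6² + 8² = 36 + 64 = 100 ✓

100 = 6² + 8²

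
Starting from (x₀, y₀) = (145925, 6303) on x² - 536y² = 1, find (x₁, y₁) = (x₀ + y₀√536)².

Solutions to x² - Dy² = 1 are generated by powers of (x₀ + y₀√D).
The next solution satisfies x₁ + y₁√536 = (x₀ + y₀√536)², giving:
x₁ = x₀² + 536y₀² = 145925² + 536·6303² = 21294105625 + 21294105624 = 42588211249
y₁ = 2x₀y₀ = 2·145925·6303 = 1839530550

Verify: 42588211249² - 536·1839530550² = 1813755737389450140001 - 1813755737389450140000 = 1 ✓

x = 42588211249, y = 1839530550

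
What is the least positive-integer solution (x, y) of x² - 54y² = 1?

We seek the smallest positive integers (x, y) with x² - 54y² = 1, i.e., x² = 54y² + 1.
Try successive y values:
y = 1: x² = 54·1² + 1 = 55, not a perfect square
y = 2: x² = 54·2² + 1 = 217, not a perfect square
y = 3: x² = 54·3² + 1 = 487, not a perfect square
... continuing the search (or via continued fractions) ...
y = 66: x² = 54·66² + 1 = 235225, x = 485 ✓

Verify: 485² - 54·66² = 235225 - 235224 = 1 ✓

x = 485, y = 66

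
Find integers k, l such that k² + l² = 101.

We need to find integers k, l > 0 such that k² + l² = 101.
Trying k = 1: l² = 101 - 1² = 101 - 1 = 100
l = 10
Check: 1² + 10² = 1 + 100 = 101 ✓

101 = 1² + 10²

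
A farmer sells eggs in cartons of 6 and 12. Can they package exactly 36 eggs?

We need non-negative a, b with 6a + 12b = 36.
gcd(6, 12) = 6 divides 36.
Try a = 0: 12b = 36 - 0 = 36, so b = 3.
One way: 0 cartons of 6 and 3 cartons of 12.

Yes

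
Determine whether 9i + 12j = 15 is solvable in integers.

Step 1: Compute gcd(9, 12).
gcd(9, 12) = 3

Step 2: Check divisibility.
Does 3 divide 15? 15 = 3 x 5, so yes.

By the theorem on linear Diophantine equations, 9i + 12j = 15 has integer solutions if and only if gcd(9, 12) divides 15. Since 3 | 15, solutions exist.

Yes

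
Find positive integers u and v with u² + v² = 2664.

We need to find integers u, v > 0 such that u² + v² = 2664.
Trying u = 30: v² = 2664 - 30² = 2664 - 900 = 1764
v = 42
Check: 30² + 42² = 900 + 1764 = 2664 ✓

2664 = 30² + 42²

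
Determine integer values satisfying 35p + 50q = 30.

Step 1: Check solvability.
gcd(35, 50) = 5
Since 5 divides 30, solutions exist.

Step 2: Apply extended Euclidean algorithm to find gcd.
We find integers such that 35*x0 + 50*y0 = 5

Step 3: Scale the particular solution.
Multiply by 30/5 = 6:
p = 18, q = -12

Step 4: Verify.
35*(18) + 50*(-12) = 30 = 30 ✓

p = 18, q = -12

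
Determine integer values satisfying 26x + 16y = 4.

Step 1: Check solvability.
gcd(26, 16) = 2
Since 2 divides 4, solutions exist.

Step 2: Apply extended Euclidean algorithm to find gcd.
We find integers such that 26*x0 + 16*y0 = 2

Step 3: Scale the particular solution.
Multiply by 4/2 = 2:
x = -6, y = 10

Step 4: Verify.
26*(-6) + 16*(10) = 4 = 4 ✓

x = -6, y = 10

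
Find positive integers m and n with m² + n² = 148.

We need to find integers m, n > 0 such that m² + n² = 148.
Trying m = 2: n² = 148 - 2² = 148 - 4 = 144
n = 12
Check: 2² + 12² = 4 + 144 = 148 ✓

148 = 2² + 12²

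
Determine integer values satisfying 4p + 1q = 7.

Step 1: Check solvability.
gcd(4, 1) = 1
Since 1 divides 7, solutions exist.

Step 2: Apply extended Euclidean algorithm to find gcd.
We find integers such that 4*x0 + 1*y0 = 1

Step 3: Scale the particular solution.
Multiply by 7/1 = 7:
p = 0, q = 7

Step 4: Verify.
4*(0) + 1*(7) = 7 = 7 ✓

p = 0, q = 7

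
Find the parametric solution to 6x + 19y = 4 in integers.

Step 1: Compute gcd(6, 19) = 1.
Since 1 divides 4, solutions exist.

Step 2: Find a particular solution using extended Euclidean algorithm.
We get x₀ = -12, y₀ = 4.
Check: 6*-12 + 19*4 = 4 = 4 ✓

Step 3: Write the general solution.
x = -12 + (19/1)t = -12 + 19t
y = 4 - (6/1)t = 4 - 6t
for any integer t.

x = -12 + 19t, y = 4 - 6t for integer t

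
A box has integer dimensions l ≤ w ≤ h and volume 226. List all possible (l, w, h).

Iterate l from 1 to ⌊226^(1/3)⌋. For each l dividing 226, iterate w ≥ l with w dividing 226/l, and set h = 226/(l·w).
Triples found (2): (1×1×226), (1×2×113)

(1×1×226), (1×2×113)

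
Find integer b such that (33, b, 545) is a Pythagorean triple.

b² = c² - a² = 545² - 33² = 297025 - 1089 = 295936
b = sqrt(295936) = 544

544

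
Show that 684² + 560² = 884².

Compute a² + b²:
684² + 560² = 467856 + 313600 = 781456
Compute c²:
884² = 781456
Since 781456 = 781456, it is a Pythagorean triple.

Yes, it is a Pythagorean triple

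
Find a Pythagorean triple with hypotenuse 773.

We need a² + b² = 773² = 597529.
Trying: 195² + 748² = 38025 + 559504 = 597529 ✓

(195, 748, 773)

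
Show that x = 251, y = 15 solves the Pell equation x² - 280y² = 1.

Compute x² = 251² = 63001
Compute 280y² = 280·15² = 280·225 = 63000
x² - 280y² = 63001 - 63000 = 1
Since this equals 1, (251, 15) is a solution.

Yes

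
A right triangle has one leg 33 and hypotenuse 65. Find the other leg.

b² = c² - a² = 4225 - 1089 = 3136
b = 56

56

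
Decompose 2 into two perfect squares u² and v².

We need to find integers u, v > 0 such that u² + v² = 2.
Trying u = 1: v² = 2 - 1² = 2 - 1 = 1
v = 1
Check: 1² + 1² = 1 + 1 = 2 ✓

2 = 1² + 1²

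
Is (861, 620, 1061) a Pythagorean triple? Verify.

Compute a² + b² = 861² + 620² = 741321 + 384400 = 1125721
Compute c² = 1061² = 1125721
Since 1125721 = 1125721, confirmed.

Yes, it is a Pythagorean triple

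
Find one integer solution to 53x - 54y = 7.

Step 1: Check solvability.
gcd(53, 54) = 1
Since 1 divides 7, solutions exist.

Step 2: Apply extended Euclidean algorithm to find gcd.
We find integers such that 53*x0 + 54*y0 = 1

Step 3: Scale the particular solution.
Multiply by 7/1 = 7:
x = -7, y = -7

Step 4: Verify.
53*(-7) - 54*(-7) = 7 = 7 ✓

x = -7, y = -7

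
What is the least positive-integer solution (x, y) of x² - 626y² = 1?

We seek the smallest positive integers (x, y) with x² - 626y² = 1, i.e., x² = 626y² + 1.
Try successive y values:
y = 1: x² = 626·1² + 1 = 627, not a perfect square
y = 2: x² = 626·2² + 1 = 2505, not a perfect square
y = 3: x² = 626·3² + 1 = 5635, not a perfect square
... continuing the search (or via continued fractions) ...
y = 50: x² = 626·50² + 1 = 1565001, x = 1251 ✓

Verify: 1251² - 626·50² = 1565001 - 1565000 = 1 ✓

x = 1251, y = 50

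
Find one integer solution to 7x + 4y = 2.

Step 1: Check solvability.
gcd(7, 4) = 1
Since 1 divides 2, solutions exist.

Step 2: Apply extended Euclidean algorithm to find gcd.
We find integers such that 7*x0 + 4*y0 = 1

Step 3: Scale the particular solution.
Multiply by 2/1 = 2:
x = -2, y = 4

Step 4: Verify.
7*(-2) + 4*(4) = 2 = 2 ✓

x = -2, y = 4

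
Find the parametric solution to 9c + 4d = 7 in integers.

Step 1: Compute gcd(9, 4) = 1.
Since 1 divides 7, solutions exist.

Step 2: Find a particular solution using extended Euclidean algorithm.
We get c₀ = 7, d₀ = -14.
Check: 9*7 + 4*-14 = 7 = 7 ✓

Step 3: Write the general solution.
c = 7 + (4/1)t = 7 + 4t
d = -14 - (9/1)t = -14 - 9t
for any integer t.

c = 7 + 4t, d = -14 - 9t for integer t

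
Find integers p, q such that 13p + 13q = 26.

Step 1: Check solvability.
gcd(13, 13) = 13
Since 13 divides 26, solutions exist.

Step 2: Apply extended Euclidean algorithm to find gcd.
We find integers such that 13*x0 + 13*y0 = 13

Step 3: Scale the particular solution.
Multiply by 26/13 = 2:
p = 0, q = 2

Step 4: Verify.
13*(0) + 13*(2) = 26 = 26 ✓

p = 0, q = 2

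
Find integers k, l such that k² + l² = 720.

We need to find integers k, l > 0 such that k² + l² = 720.
Trying k = 12: l² = 720 - 12² = 720 - 144 = 576
l = 24
Check: 12² + 24² = 144 + 576 = 720 ✓

720 = 12² + 24²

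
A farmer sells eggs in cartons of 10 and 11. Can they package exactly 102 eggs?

We need non-negative a, b with 10a + 11b = 102.
gcd(10, 11) = 1 divides 102.
Try a = 8: 11b = 102 - 80 = 22, so b = 2.
One way: 8 cartons of 10 and 2 cartons of 11.

Yes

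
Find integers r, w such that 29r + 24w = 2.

Step 1: Check solvability.
gcd(29, 24) = 1
Since 1 divides 2, solutions exist.

Step 2: Apply extended Euclidean algorithm to find gcd.
We find integers such that 29*x0 + 24*y0 = 1

Step 3: Scale the particular solution.
Multiply by 2/1 = 2:
r = 10, w = -12

Step 4: Verify.
29*(10) + 24*(-12) = 2 = 2 ✓

r = 10, w = -12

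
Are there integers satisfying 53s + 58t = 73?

Step 1: Compute gcd(53, 58).
gcd(53, 58) = 1

Step 2: Check divisibility.
Does 1 divide 73? 73 = 1 x 73, so yes.

By the theorem on linear Diophantine equations, 53s + 58t = 73 has integer solutions if and only if gcd(53, 58) divides 73. Since 1 | 73, solutions exist.

Yes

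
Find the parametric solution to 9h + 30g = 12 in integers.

Step 1: Compute gcd(9, 30) = 3.
Since 3 divides 12, solutions exist.

Step 2: Find a particular solution using extended Euclidean algorithm.
We get h₀ = -12, g₀ = 4.
Check: 9*-12 + 30*4 = 12 = 12 ✓

Step 3: Write the general solution.
h = -12 + (30/3)t = -12 + 10t
g = 4 - (9/3)t = 4 - 3t
for any integer t.

h = -12 + 10t, g = 4 - 3t for integer t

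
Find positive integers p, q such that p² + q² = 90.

Search for p with 90 - p² a perfect square.
p = 3: 90 - 3² = 90 - 9 = 81 = 9² ✓
So p = 3, q = 9.

p = 3, q = 9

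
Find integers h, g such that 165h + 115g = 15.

Step 1: Check solvability.
gcd(165, 115) = 5
Since 5 divides 15, solutions exist.

Step 2: Apply extended Euclidean algorithm to find gcd.
We find integers such that 165*x0 + 115*y0 = 5

Step 3: Scale the particular solution.
Multiply by 15/5 = 3:
h = 21, g = -30

Step 4: Verify.
165*(21) + 115*(-30) = 15 = 15 ✓

h = 21, g = -30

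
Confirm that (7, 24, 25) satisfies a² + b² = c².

Compute a² + b² = 7² + 24² = 49 + 576 = 625
Compute c² = 25² = 625
Since 625 = 625, confirmed.

Yes, it is a Pythagorean triple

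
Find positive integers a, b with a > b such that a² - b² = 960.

Factor: a² - b² = (a+b)(a-b) = 960.
We need two factors of 960 with the same parity.
Use a+b = 480 and a-b = 2 (product 480·2 = 960).
Adding: 2a = 482, so a = 241.
Subtracting: 2b = 478, so b = 239.
Check: 241² - 239² = 58081 - 57121 = 960 ✓

a = 241, b = 239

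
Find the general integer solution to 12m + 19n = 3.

Step 1: Compute gcd(12, 19) = 1.
Since 1 divides 3, solutions exist.

Step 2: Find a particular solution using extended Euclidean algorithm.
We get m₀ = 24, n₀ = -15.
Check: 12*24 + 19*-15 = 3 = 3 ✓

Step 3: Write the general solution.
m = 24 + (19/1)t = 24 + 19t
n = -15 - (12/1)t = -15 - 12t
for any integer t.

m = 24 + 19t, n = -15 - 12t for integer t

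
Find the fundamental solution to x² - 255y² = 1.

We seek the smallest positive integers (x, y) with x² - 255y² = 1, i.e., x² = 255y² + 1.
Try successive y values:
y = 1: x² = 255·1² + 1 = 256, x = 16 ✓

Verify: 16² - 255·1² = 256 - 255 = 1 ✓

x = 16, y = 1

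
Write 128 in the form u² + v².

We need to find integers u, v > 0 such that u² + v² = 128.
Trying u = 8: v² = 128 - 8² = 128 - 64 = 64
v = 8
Check: 8² + 8² = 64 + 64 = 128 ✓

128 = 8² + 8²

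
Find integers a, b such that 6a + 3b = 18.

Step 1: Check solvability.
gcd(6, 3) = 3
Since 3 divides 18, solutions exist.

Step 2: Apply extended Euclidean algorithm to find gcd.
We find integers such that 6*x0 + 3*y0 = 3

Step 3: Scale the particular solution.
Multiply by 18/3 = 6:
a = 0, b = 6

Step 4: Verify.
6*(0) + 3*(6) = 18 = 18 ✓

a = 0, b = 6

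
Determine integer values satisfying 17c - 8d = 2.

Step 1: Check solvability.
gcd(17, 8) = 1
Since 1 divides 2, solutions exist.

Step 2: Apply extended Euclidean algorithm to find gcd.
We find integers such that 17*x0 + 8*y0 = 1

Step 3: Scale the particular solution.
Multiply by 2/1 = 2:
c = 2, d = 4

Step 4: Verify.
17*(2) - 8*(4) = 2 = 2 ✓

c = 2, d = 4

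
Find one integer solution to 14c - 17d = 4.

Step 1: Check solvability.
gcd(14, 17) = 1
Since 1 divides 4, solutions exist.

Step 2: Apply extended Euclidean algorithm to find gcd.
We find integers such that 14*x0 + 17*y0 = 1

Step 3: Scale the particular solution.
Multiply by 4/1 = 4:
c = -24, d = -20

Step 4: Verify.
14*(-24) - 17*(-20) = 4 = 4 ✓

c = -24, d = -20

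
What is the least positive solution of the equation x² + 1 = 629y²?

We need x² = 629y² - 1. Try successive y:
y = 1: x² = 629·1² - 1 = 628, not a perfect square
y = 2: x² = 629·2² - 1 = 2515, not a perfect square
y = 3: x² = 629·3² - 1 = 5660, not a perfect square
...
y = 313: x² = 629·313² - 1 = 61622500 = 7850² ✓
Check: 7850² - 629·313² = 61622500 - 61622501 = -1 ✓

x = 7850, y = 313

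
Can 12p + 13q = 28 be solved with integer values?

Step 1: Compute gcd(12, 13).
gcd(12, 13) = 1

Step 2: Check divisibility.
Does 1 divide 28? 28 = 1 x 28, so yes.

By the theorem on linear Diophantine equations, 12p + 13q = 28 has integer solutions if and only if gcd(12, 13) divides 28. Since 1 | 28, solutions exist.

Yes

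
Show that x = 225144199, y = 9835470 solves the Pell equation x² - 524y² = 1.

Compute x² = 225144199² = 50689910343351601
Compute 524y² = 524·9835470² = 524·96736470120900 = 50689910343351600
x² - 524y² = 50689910343351601 - 50689910343351600 = 1
Since this equals 1, (225144199, 9835470) is a solution.

Yes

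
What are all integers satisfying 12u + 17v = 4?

Step 1: Compute gcd(12, 17) = 1.
Since 1 divides 4, solutions exist.

Step 2: Find a particular solution using extended Euclidean algorithm.
We get u₀ = -28, v₀ = 20.
Check: 12*-28 + 17*20 = 4 = 4 ✓

Step 3: Write the general solution.
u = -28 + (17/1)t = -28 + 17t
v = 20 - (12/1)t = 20 - 12t
for any integer t.

u = -28 + 17t, v = 20 - 12t for integer t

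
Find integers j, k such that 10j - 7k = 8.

Step 1: Check solvability.
gcd(10, 7) = 1
Since 1 divides 8, solutions exist.

Step 2: Apply extended Euclidean algorithm to find gcd.
We find integers such that 10*x0 + 7*y0 = 1

Step 3: Scale the particular solution.
Multiply by 8/1 = 8:
j = -16, k = -24

Step 4: Verify.
10*(-16) - 7*(-24) = 8 = 8 ✓

j = -16, k = -24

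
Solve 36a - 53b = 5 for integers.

Step 1: Check solvability.
gcd(36, 53) = 1
Since 1 divides 5, solutions exist.

Step 2: Apply extended Euclidean algorithm to find gcd.
We find integers such that 36*x0 + 53*y0 = 1

Step 3: Scale the particular solution.
Multiply by 5/1 = 5:
a = -125, b = -85

Step 4: Verify.
36*(-125) - 53*(-85) = 5 = 5 ✓

a = -125, b = -85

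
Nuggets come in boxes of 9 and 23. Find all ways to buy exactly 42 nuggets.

We need non-negative integers (x, y) with 9x + 23y = 42.
For each x in 0..4, check if 42 - 9x is a non-negative multiple of 23.
No x yields an integer y ≥ 0.

No solution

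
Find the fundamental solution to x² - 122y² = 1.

We seek the smallest positive integers (x, y) with x² - 122y² = 1, i.e., x² = 122y² + 1.
Try successive y values:
y = 1: x² = 122·1² + 1 = 123, not a perfect square
y = 2: x² = 122·2² + 1 = 489, not a perfect square
y = 3: x² = 122·3² + 1 = 1099, not a perfect square
... continuing the search (or via continued fractions) ...
y = 22: x² = 122·22² + 1 = 59049, x = 243 ✓

Verify: 243² - 122·22² = 59049 - 59048 = 1 ✓

x = 243, y = 22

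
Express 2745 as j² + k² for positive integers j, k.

We need to find integers j, k > 0 such that j² + k² = 2745.
Trying j = 12: k² = 2745 - 12² = 2745 - 144 = 2601
k = 51
Check: 12² + 51² = 144 + 2601 = 2745 ✓

2745 = 12² + 51²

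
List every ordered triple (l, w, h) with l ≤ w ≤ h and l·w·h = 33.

Iterate l from 1 to ⌊33^(1/3)⌋. For each l dividing 33, iterate w ≥ l with w dividing 33/l, and set h = 33/(l·w).
Triples found (2): (1×1×33), (1×3×11)

(1×1×33), (1×3×11)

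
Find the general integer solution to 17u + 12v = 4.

Step 1: Compute gcd(17, 12) = 1.
Since 1 divides 4, solutions exist.

Step 2: Find a particular solution using extended Euclidean algorithm.
We get u₀ = 20, v₀ = -28.
Check: 17*20 + 12*-28 = 4 = 4 ✓

Step 3: Write the general solution.
u = 20 + (12/1)t = 20 + 12t
v = -28 - (17/1)t = -28 - 17t
for any integer t.

u = 20 + 12t, v = -28 - 17t for integer t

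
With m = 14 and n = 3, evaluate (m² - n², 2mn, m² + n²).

a = m² - n² = 196 - 9 = 187
b = 2mn = 2·14·3 = 84
c = m² + n² = 196 + 9 = 205
Verify: 187² + 84² = 34969 + 7056 = 42025 = 205² ✓

(187, 84, 205)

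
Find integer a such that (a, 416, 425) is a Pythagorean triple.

a² = c² - b² = 425² - 416² = 180625 - 173056 = 7569
a = sqrt(7569) = 87

87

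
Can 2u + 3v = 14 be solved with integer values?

Step 1: Compute gcd(2, 3).
gcd(2, 3) = 1

Step 2: Check divisibility.
Does 1 divide 14? 14 = 1 x 14, so yes.

By the theorem on linear Diophantine equations, 2u + 3v = 14 has integer solutions if and only if gcd(2, 3) divides 14. Since 1 | 14, solutions exist.

Yes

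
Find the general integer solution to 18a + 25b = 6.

Step 1: Compute gcd(18, 25) = 1.
Since 1 divides 6, solutions exist.

Step 2: Find a particular solution using extended Euclidean algorithm.
We get a₀ = 42, b₀ = -30.
Check: 18*42 + 25*-30 = 6 = 6 ✓

Step 3: Write the general solution.
a = 42 + (25/1)t = 42 + 25t
b = -30 - (18/1)t = -30 - 18t
for any integer t.

a = 42 + 25t, b = -30 - 18t for integer t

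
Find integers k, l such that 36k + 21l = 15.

Step 1: Check solvability.
gcd(36, 21) = 3
Since 3 divides 15, solutions exist.

Step 2: Apply extended Euclidean algorithm to find gcd.
We find integers such that 36*x0 + 21*y0 = 3

Step 3: Scale the particular solution.
Multiply by 15/3 = 5:
k = 15, l = -25

Step 4: Verify.
36*(15) + 21*(-25) = 15 = 15 ✓

k = 15, l = -25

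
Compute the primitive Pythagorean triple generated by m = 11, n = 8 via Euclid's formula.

a = m² - n² = 11² - 8² = 121 - 64 = 57
b = 2mn = 2·11·8 = 176
c = m² + n² = 121 + 64 = 185
Verify: 57² + 176² = 3249 + 30976 = 34225 = 185² ✓

(57, 176, 185)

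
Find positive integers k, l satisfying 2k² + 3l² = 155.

Try small values of k and check whether (155 - 2k²)/3 is a perfect square.
k = 8: 2·8² = 128, so 3l² = 155 - 128 = 27, giving l² = 9, l = 3.
Check: 2·8² + 3·3² = 128 + 27 = 155 ✓

k = 8, l = 3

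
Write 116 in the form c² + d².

We need to find integers c, d > 0 such that c² + d² = 116.
Trying c = 4: d² = 116 - 4² = 116 - 16 = 100
d = 10
Check: 4² + 10² = 16 + 100 = 116 ✓

116 = 4² + 10²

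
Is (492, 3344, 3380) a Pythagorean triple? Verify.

Compute a² + b² = 492² + 3344² = 242064 + 11182336 = 11424400
Compute c² = 3380² = 11424400
Since 11424400 = 11424400, confirmed.

Yes, it is a Pythagorean triple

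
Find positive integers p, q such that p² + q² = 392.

Search for p with 392 - p² a perfect square.
p = 14: 392 - 14² = 392 - 196 = 196 = 14² ✓
So p = 14, q = 14.

p = 14, q = 14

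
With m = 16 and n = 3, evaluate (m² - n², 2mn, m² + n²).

a = m² - n² = 256 - 9 = 247
b = 2mn = 2·16·3 = 96
c = m² + n² = 256 + 9 = 265
Verify: 247² + 96² = 61009 + 9216 = 70225 = 265² ✓

(247, 96, 265)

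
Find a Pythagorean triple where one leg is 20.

We need the other leg and hypotenuse such that 20² + x² = c².
Take x = 99, c = 101: 20² + 99² = 400 + 9801 = 10201 = 101² ✓
Triple: (99, 20, 101)

(99, 20, 101)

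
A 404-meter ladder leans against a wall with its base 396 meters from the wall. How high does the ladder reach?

The ladder, wall, and ground form a right triangle with hypotenuse 404 and one leg 396.
By the Pythagorean theorem: h² = 404² - 396² = 163216 - 156816 = 6400
h = √6400 = 80 meters

80 meters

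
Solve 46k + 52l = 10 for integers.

Step 1: Check solvability.
gcd(46, 52) = 2
Since 2 divides 10, solutions exist.

Step 2: Apply extended Euclidean algorithm to find gcd.
We find integers such that 46*x0 + 52*y0 = 2

Step 3: Scale the particular solution.
Multiply by 10/2 = 5:
k = -45, l = 40

Step 4: Verify.
46*(-45) + 52*(40) = 10 = 10 ✓

k = -45, l = 40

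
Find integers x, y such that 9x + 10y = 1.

Step 1: Check solvability.
gcd(9, 10) = 1
Since 1 divides 1, solutions exist.

Step 2: Apply extended Euclidean algorithm to find gcd.
We find integers such that 9*x0 + 10*y0 = 1

Step 3: Scale the particular solution.
Multiply by 1/1 = 1:
x = -1, y = 1

Step 4: Verify.
9*(-1) + 10*(1) = 1 = 1 ✓

x = -1, y = 1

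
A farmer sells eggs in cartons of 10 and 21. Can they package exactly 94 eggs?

We need non-negative a, b with 10a + 21b = 94.
gcd(10, 21) = 1 divides 94.
Try a = 1: 21b = 94 - 10 = 84, so b = 4.
One way: 1 cartons of 10 and 4 cartons of 21.

Yes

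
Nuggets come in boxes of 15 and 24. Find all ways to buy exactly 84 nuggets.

We need non-negative integers (x, y) with 15x + 24y = 84.
For each x in 0..5, check if 84 - 15x is a non-negative multiple of 24.
x = 4: 24y = 24, y = 1 ✓

(4 boxes of 15, 1 boxes of 24)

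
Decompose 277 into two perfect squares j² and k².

We need to find integers j, k > 0 such that j² + k² = 277.
Trying j = 9: k² = 277 - 9² = 277 - 81 = 196
k = 14
Check: 9² + 14² = 81 + 196 = 277 ✓

277 = 9² + 14²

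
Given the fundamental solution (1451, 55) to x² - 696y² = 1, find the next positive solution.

Solutions to x² - Dy² = 1 are generated by powers of (x₀ + y₀√D).
The next solution satisfies x₁ + y₁√696 = (x₀ + y₀√696)², giving:
x₁ = x₀² + 696y₀² = 1451² + 696·55² = 2105401 + 2105400 = 4210801
y₁ = 2x₀y₀ = 2·1451·55 = 159610

Verify: 4210801² - 696·159610² = 17730845061601 - 17730845061600 = 1 ✓

x = 4210801, y = 159610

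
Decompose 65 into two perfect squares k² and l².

We need to find integers k, l > 0 such that k² + l² = 65.
Trying k = 1: l² = 65 - 1² = 65 - 1 = 64
l = 8
Check: 1² + 8² = 1 + 64 = 65 ✓

65 = 1² + 8²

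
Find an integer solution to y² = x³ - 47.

Try small integer x values and check whether x³ - 47 is a perfect square.
x = 6: x³ - 47 = 6³ - 47 = 216 - 47 = 169
Is 169 a perfect square? 13² = 169 ✓
So (x, y) = (6, 13) is a solution.

x = 6, y = 13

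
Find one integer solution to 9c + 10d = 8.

Step 1: Check solvability.
gcd(9, 10) = 1
Since 1 divides 8, solutions exist.

Step 2: Apply extended Euclidean algorithm to find gcd.
We find integers such that 9*x0 + 10*y0 = 1

Step 3: Scale the particular solution.
Multiply by 8/1 = 8:
c = -8, d = 8

Step 4: Verify.
9*(-8) + 10*(8) = 8 = 8 ✓

c = -8, d = 8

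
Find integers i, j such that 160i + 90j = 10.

Step 1: Check solvability.
gcd(160, 90) = 10
Since 10 divides 10, solutions exist.

Step 2: Apply extended Euclidean algorithm to find gcd.
We find integers such that 160*x0 + 90*y0 = 10

Step 3: Scale the particular solution.
Multiply by 10/10 = 1:
i = 4, j = -7

Step 4: Verify.
160*(4) + 90*(-7) = 10 = 10 ✓

i = 4, j = -7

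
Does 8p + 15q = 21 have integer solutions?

Step 1: Compute gcd(8, 15).
gcd(8, 15) = 1

Step 2: Check divisibility.
Does 1 divide 21? 21 = 1 x 21, so yes.

By the theorem on linear Diophantine equations, 8p + 15q = 21 has integer solutions if and only if gcd(8, 15) divides 21. Since 1 | 21, solutions exist.

Yes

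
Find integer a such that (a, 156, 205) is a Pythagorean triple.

a² = c² - b² = 205² - 156² = 42025 - 24336 = 17689
a = sqrt(17689) = 133

133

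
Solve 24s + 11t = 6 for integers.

Step 1: Check solvability.
gcd(24, 11) = 1
Since 1 divides 6, solutions exist.

Step 2: Apply extended Euclidean algorithm to find gcd.
We find integers such that 24*x0 + 11*y0 = 1

Step 3: Scale the particular solution.
Multiply by 6/1 = 6:
s = -30, t = 66

Step 4: Verify.
24*(-30) + 11*(66) = 6 = 6 ✓

s = -30, t = 66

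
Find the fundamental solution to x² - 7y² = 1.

We seek the smallest positive integers (x, y) with x² - 7y² = 1, i.e., x² = 7y² + 1.
Try successive y values:
y = 1: x² = 7·1² + 1 = 8, not a perfect square
y = 2: x² = 7·2² + 1 = 29, not a perfect square
y = 3: x² = 7·3² + 1 = 64, x = 8 ✓

Verify: 8² - 7·3² = 64 - 63 = 1 ✓

x = 8, y = 3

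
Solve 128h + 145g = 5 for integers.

Step 1: Check solvability.
gcd(128, 145) = 1
Since 1 divides 5, solutions exist.

Step 2: Apply extended Euclidean algorithm to find gcd.
We find integers such that 128*x0 + 145*y0 = 1

Step 3: Scale the particular solution.
Multiply by 5/1 = 5:
h = 85, g = -75

Step 4: Verify.
128*(85) + 145*(-75) = 5 = 5 ✓

h = 85, g = -75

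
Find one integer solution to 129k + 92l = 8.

Step 1: Check solvability.
gcd(129, 92) = 1
Since 1 divides 8, solutions exist.

Step 2: Apply extended Euclidean algorithm to find gcd.
We find integers such that 129*x0 + 92*y0 = 1

Step 3: Scale the particular solution.
Multiply by 8/1 = 8:
k = 40, l = -56

Step 4: Verify.
129*(40) + 92*(-56) = 8 = 8 ✓

k = 40, l = -56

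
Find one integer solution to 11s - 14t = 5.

Step 1: Check solvability.
gcd(11, 14) = 1
Since 1 divides 5, solutions exist.

Step 2: Apply extended Euclidean algorithm to find gcd.
We find integers such that 11*x0 + 14*y0 = 1

Step 3: Scale the particular solution.
Multiply by 5/1 = 5:
s = -25, t = -20

Step 4: Verify.
11*(-25) - 14*(-20) = 5 = 5 ✓

s = -25, t = -20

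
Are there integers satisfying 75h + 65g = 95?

Step 1: Compute gcd(75, 65).
gcd(75, 65) = 5

Step 2: Check divisibility.
Does 5 divide 95? 95 = 5 x 19, so yes.

By the theorem on linear Diophantine equations, 75h + 65g = 95 has integer solutions if and only if gcd(75, 65) divides 95. Since 5 | 95, solutions exist.

Yes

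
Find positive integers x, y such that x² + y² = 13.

Search for x with 13 - x² a perfect square.
x = 2: 13 - 2² = 13 - 4 = 9 = 3² ✓
So x = 2, y = 3.

x = 2, y = 3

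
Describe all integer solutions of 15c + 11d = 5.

Step 1: Compute gcd(15, 11) = 1.
Since 1 divides 5, solutions exist.

Step 2: Find a particular solution using extended Euclidean algorithm.
We get c₀ = 15, d₀ = -20.
Check: 15*15 + 11*-20 = 5 = 5 ✓

Step 3: Write the general solution.
c = 15 + (11/1)t = 15 + 11t
d = -20 - (15/1)t = -20 - 15t
for any integer t.

c = 15 + 11t, d = -20 - 15t for integer t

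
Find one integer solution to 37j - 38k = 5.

Step 1: Check solvability.
gcd(37, 38) = 1
Since 1 divides 5, solutions exist.

Step 2: Apply extended Euclidean algorithm to find gcd.
We find integers such that 37*x0 + 38*y0 = 1

Step 3: Scale the particular solution.
Multiply by 5/1 = 5:
j = -5, k = -5

Step 4: Verify.
37*(-5) - 38*(-5) = 5 = 5 ✓

j = -5, k = -5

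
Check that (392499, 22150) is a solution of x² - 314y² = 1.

Compute x² = 392499² = 154055465001
Compute 314y² = 314·22150² = 314·490622500 = 154055465000
x² - 314y² = 154055465001 - 154055465000 = 1
Since this equals 1, (392499, 22150) is a solution.

Yes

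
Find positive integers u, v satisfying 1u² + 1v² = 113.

Try small values of u and check whether (113 - 1u²)/1 is a perfect square.
u = 8: 1·8² = 64, so 1v² = 113 - 64 = 49, giving v² = 49, v = 7.
Check: 1·8² + 1·7² = 64 + 49 = 113 ✓

u = 8, v = 7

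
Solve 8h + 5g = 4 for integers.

Step 1: Check solvability.
gcd(8, 5) = 1
Since 1 divides 4, solutions exist.

Step 2: Apply extended Euclidean algorithm to find gcd.
We find integers such that 8*x0 + 5*y0 = 1

Step 3: Scale the particular solution.
Multiply by 4/1 = 4:
h = 8, g = -12

Step 4: Verify.
8*(8) + 5*(-12) = 4 = 4 ✓

h = 8, g = -12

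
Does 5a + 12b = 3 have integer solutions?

Step 1: Compute gcd(5, 12).
gcd(5, 12) = 1

Step 2: Check divisibility.
Does 1 divide 3? 3 = 1 x 3, so yes.

By the theorem on linear Diophantine equations, 5a + 12b = 3 has integer solutions if and only if gcd(5, 12) divides 3. Since 1 | 3, solutions exist.

Yes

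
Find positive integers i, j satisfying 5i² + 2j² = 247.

Try small values of i and check whether (247 - 5i²)/2 is a perfect square.
i = 7: 5·7² = 245, so 2j² = 247 - 245 = 2, giving j² = 1, j = 1.
Check: 5·7² + 2·1² = 245 + 2 = 247 ✓

i = 7, j = 1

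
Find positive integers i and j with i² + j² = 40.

We need to find integers i, j > 0 such that i² + j² = 40.
Trying i = 2: j² = 40 - 2² = 40 - 4 = 36
j = 6
Check: 2² + 6² = 4 + 36 = 40 ✓

40 = 2² + 6²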